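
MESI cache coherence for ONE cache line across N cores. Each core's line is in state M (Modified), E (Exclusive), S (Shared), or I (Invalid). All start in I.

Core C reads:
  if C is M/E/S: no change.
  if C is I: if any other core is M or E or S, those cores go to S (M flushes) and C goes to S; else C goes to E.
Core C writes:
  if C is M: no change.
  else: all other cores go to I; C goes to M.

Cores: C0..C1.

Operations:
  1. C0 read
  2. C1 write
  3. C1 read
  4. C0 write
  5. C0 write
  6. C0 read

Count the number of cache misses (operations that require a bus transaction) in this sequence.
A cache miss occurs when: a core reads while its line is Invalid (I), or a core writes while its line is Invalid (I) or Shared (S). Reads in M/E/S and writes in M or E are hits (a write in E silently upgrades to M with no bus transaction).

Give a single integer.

Answer: 3

Derivation:
Op 1: C0 read [C0 read from I: no other sharers -> C0=E (exclusive)] -> [E,I] [MISS #1: read from I]
Op 2: C1 write [C1 write: invalidate ['C0=E'] -> C1=M] -> [I,M] [MISS #2: write from I]
Op 3: C1 read [C1 read: already in M, no change] -> [I,M] [hit: read from M]
Op 4: C0 write [C0 write: invalidate ['C1=M'] -> C0=M] -> [M,I] [MISS #3: write from I]
Op 5: C0 write [C0 write: already M (modified), no change] -> [M,I] [hit: write from M]
Op 6: C0 read [C0 read: already in M, no change] -> [M,I] [hit: read from M]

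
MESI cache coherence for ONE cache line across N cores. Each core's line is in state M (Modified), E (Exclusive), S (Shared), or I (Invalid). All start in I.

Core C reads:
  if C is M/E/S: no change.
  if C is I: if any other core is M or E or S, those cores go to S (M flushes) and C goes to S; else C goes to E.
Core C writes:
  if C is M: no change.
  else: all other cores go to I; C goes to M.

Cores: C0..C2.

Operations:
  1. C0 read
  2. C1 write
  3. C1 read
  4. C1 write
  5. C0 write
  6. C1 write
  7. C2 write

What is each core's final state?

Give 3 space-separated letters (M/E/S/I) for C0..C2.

Op 1: C0 read [C0 read from I: no other sharers -> C0=E (exclusive)] -> [E,I,I]
Op 2: C1 write [C1 write: invalidate ['C0=E'] -> C1=M] -> [I,M,I]
Op 3: C1 read [C1 read: already in M, no change] -> [I,M,I]
Op 4: C1 write [C1 write: already M (modified), no change] -> [I,M,I]
Op 5: C0 write [C0 write: invalidate ['C1=M'] -> C0=M] -> [M,I,I]
Op 6: C1 write [C1 write: invalidate ['C0=M'] -> C1=M] -> [I,M,I]
Op 7: C2 write [C2 write: invalidate ['C1=M'] -> C2=M] -> [I,I,M]

Answer: I I M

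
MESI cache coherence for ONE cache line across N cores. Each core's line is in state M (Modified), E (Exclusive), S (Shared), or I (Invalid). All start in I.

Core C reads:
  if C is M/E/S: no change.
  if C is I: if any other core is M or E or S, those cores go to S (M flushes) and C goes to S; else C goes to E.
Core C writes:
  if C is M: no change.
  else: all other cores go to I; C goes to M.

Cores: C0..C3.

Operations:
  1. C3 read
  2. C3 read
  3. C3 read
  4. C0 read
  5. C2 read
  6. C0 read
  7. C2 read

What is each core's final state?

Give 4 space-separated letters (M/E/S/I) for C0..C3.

Op 1: C3 read [C3 read from I: no other sharers -> C3=E (exclusive)] -> [I,I,I,E]
Op 2: C3 read [C3 read: already in E, no change] -> [I,I,I,E]
Op 3: C3 read [C3 read: already in E, no change] -> [I,I,I,E]
Op 4: C0 read [C0 read from I: others=['C3=E'] -> C0=S, others downsized to S] -> [S,I,I,S]
Op 5: C2 read [C2 read from I: others=['C0=S', 'C3=S'] -> C2=S, others downsized to S] -> [S,I,S,S]
Op 6: C0 read [C0 read: already in S, no change] -> [S,I,S,S]
Op 7: C2 read [C2 read: already in S, no change] -> [S,I,S,S]

Answer: S I S S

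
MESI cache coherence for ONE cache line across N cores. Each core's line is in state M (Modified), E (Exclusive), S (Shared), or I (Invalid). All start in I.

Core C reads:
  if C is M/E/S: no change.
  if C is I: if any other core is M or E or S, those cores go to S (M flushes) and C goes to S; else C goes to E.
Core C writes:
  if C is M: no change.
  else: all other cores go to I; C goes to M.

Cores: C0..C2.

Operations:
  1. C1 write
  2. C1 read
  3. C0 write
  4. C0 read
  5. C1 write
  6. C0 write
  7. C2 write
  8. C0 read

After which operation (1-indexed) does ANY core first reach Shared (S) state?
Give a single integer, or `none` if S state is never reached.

Op 1: C1 write [C1 write: invalidate none -> C1=M] -> [I,M,I]
Op 2: C1 read [C1 read: already in M, no change] -> [I,M,I]
Op 3: C0 write [C0 write: invalidate ['C1=M'] -> C0=M] -> [M,I,I]
Op 4: C0 read [C0 read: already in M, no change] -> [M,I,I]
Op 5: C1 write [C1 write: invalidate ['C0=M'] -> C1=M] -> [I,M,I]
Op 6: C0 write [C0 write: invalidate ['C1=M'] -> C0=M] -> [M,I,I]
Op 7: C2 write [C2 write: invalidate ['C0=M'] -> C2=M] -> [I,I,M]
Op 8: C0 read [C0 read from I: others=['C2=M'] -> C0=S, others downsized to S] -> [S,I,S]
  -> First S state at op 8; remaining ops need not be traced.

Answer: 8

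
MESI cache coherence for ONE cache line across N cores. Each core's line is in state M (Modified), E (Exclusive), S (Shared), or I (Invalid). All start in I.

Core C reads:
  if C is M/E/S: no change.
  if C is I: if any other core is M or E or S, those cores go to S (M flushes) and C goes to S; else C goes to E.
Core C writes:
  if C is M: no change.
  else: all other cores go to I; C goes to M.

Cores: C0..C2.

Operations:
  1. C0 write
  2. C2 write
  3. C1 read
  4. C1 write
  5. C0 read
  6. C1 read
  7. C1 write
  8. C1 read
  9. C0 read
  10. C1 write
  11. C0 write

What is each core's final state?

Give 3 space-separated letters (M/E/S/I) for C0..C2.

Answer: M I I

Derivation:
Op 1: C0 write [C0 write: invalidate none -> C0=M] -> [M,I,I]
Op 2: C2 write [C2 write: invalidate ['C0=M'] -> C2=M] -> [I,I,M]
Op 3: C1 read [C1 read from I: others=['C2=M'] -> C1=S, others downsized to S] -> [I,S,S]
Op 4: C1 write [C1 write: invalidate ['C2=S'] -> C1=M] -> [I,M,I]
Op 5: C0 read [C0 read from I: others=['C1=M'] -> C0=S, others downsized to S] -> [S,S,I]
Op 6: C1 read [C1 read: already in S, no change] -> [S,S,I]
Op 7: C1 write [C1 write: invalidate ['C0=S'] -> C1=M] -> [I,M,I]
Op 8: C1 read [C1 read: already in M, no change] -> [I,M,I]
Op 9: C0 read [C0 read from I: others=['C1=M'] -> C0=S, others downsized to S] -> [S,S,I]
Op 10: C1 write [C1 write: invalidate ['C0=S'] -> C1=M] -> [I,M,I]
Op 11: C0 write [C0 write: invalidate ['C1=M'] -> C0=M] -> [M,I,I]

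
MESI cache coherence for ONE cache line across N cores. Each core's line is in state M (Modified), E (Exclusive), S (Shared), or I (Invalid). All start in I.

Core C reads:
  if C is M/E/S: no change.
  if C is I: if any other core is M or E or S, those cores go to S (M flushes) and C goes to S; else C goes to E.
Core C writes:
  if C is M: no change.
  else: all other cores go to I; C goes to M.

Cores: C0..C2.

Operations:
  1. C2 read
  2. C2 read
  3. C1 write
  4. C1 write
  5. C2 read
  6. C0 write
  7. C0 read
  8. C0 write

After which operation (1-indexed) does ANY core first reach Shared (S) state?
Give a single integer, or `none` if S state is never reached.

Op 1: C2 read [C2 read from I: no other sharers -> C2=E (exclusive)] -> [I,I,E]
Op 2: C2 read [C2 read: already in E, no change] -> [I,I,E]
Op 3: C1 write [C1 write: invalidate ['C2=E'] -> C1=M] -> [I,M,I]
Op 4: C1 write [C1 write: already M (modified), no change] -> [I,M,I]
Op 5: C2 read [C2 read from I: others=['C1=M'] -> C2=S, others downsized to S] -> [I,S,S]
  -> First S state at op 5; remaining ops need not be traced.

Answer: 5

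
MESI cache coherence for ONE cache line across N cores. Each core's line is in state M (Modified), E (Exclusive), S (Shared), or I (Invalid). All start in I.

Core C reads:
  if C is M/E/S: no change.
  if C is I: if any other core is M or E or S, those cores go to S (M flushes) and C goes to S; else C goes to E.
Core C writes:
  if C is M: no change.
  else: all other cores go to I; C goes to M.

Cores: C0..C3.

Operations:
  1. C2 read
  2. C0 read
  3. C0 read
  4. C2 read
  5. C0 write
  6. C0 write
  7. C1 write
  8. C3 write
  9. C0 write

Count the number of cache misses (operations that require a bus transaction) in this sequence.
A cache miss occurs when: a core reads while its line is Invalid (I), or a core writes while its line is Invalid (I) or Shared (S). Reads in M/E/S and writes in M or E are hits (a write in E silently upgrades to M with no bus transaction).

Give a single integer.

Op 1: C2 read [C2 read from I: no other sharers -> C2=E (exclusive)] -> [I,I,E,I] [MISS #1: read from I]
Op 2: C0 read [C0 read from I: others=['C2=E'] -> C0=S, others downsized to S] -> [S,I,S,I] [MISS #2: read from I]
Op 3: C0 read [C0 read: already in S, no change] -> [S,I,S,I] [hit: read from S]
Op 4: C2 read [C2 read: already in S, no change] -> [S,I,S,I] [hit: read from S]
Op 5: C0 write [C0 write: invalidate ['C2=S'] -> C0=M] -> [M,I,I,I] [MISS #3: write from S]
Op 6: C0 write [C0 write: already M (modified), no change] -> [M,I,I,I] [hit: write from M]
Op 7: C1 write [C1 write: invalidate ['C0=M'] -> C1=M] -> [I,M,I,I] [MISS #4: write from I]
Op 8: C3 write [C3 write: invalidate ['C1=M'] -> C3=M] -> [I,I,I,M] [MISS #5: write from I]
Op 9: C0 write [C0 write: invalidate ['C3=M'] -> C0=M] -> [M,I,I,I] [MISS #6: write from I]

Answer: 6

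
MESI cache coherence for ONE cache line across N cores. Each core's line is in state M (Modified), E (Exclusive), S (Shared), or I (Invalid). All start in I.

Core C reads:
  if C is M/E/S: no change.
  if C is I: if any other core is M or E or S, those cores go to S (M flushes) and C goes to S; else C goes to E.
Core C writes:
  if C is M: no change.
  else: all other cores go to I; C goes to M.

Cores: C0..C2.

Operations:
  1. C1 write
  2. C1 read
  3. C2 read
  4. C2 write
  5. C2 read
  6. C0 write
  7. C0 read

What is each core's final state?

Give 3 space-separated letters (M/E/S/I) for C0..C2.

Op 1: C1 write [C1 write: invalidate none -> C1=M] -> [I,M,I]
Op 2: C1 read [C1 read: already in M, no change] -> [I,M,I]
Op 3: C2 read [C2 read from I: others=['C1=M'] -> C2=S, others downsized to S] -> [I,S,S]
Op 4: C2 write [C2 write: invalidate ['C1=S'] -> C2=M] -> [I,I,M]
Op 5: C2 read [C2 read: already in M, no change] -> [I,I,M]
Op 6: C0 write [C0 write: invalidate ['C2=M'] -> C0=M] -> [M,I,I]
Op 7: C0 read [C0 read: already in M, no change] -> [M,I,I]

Answer: M I I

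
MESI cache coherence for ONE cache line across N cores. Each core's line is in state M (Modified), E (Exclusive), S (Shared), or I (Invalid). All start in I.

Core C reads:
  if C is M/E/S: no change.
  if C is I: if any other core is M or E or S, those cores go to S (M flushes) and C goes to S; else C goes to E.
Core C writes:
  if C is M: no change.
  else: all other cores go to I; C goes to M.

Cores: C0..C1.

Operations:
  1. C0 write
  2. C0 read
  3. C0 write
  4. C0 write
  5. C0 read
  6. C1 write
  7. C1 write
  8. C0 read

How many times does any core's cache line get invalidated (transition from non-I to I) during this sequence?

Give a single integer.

Op 1: C0 write [C0 write: invalidate none -> C0=M] -> [M,I] (invalidations this op: 0; running total: 0)
Op 2: C0 read [C0 read: already in M, no change] -> [M,I] (invalidations this op: 0; running total: 0)
Op 3: C0 write [C0 write: already M (modified), no change] -> [M,I] (invalidations this op: 0; running total: 0)
Op 4: C0 write [C0 write: already M (modified), no change] -> [M,I] (invalidations this op: 0; running total: 0)
Op 5: C0 read [C0 read: already in M, no change] -> [M,I] (invalidations this op: 0; running total: 0)
Op 6: C1 write [C1 write: invalidate ['C0=M'] -> C1=M] -> [I,M] (invalidations this op: 1; running total: 1)
Op 7: C1 write [C1 write: already M (modified), no change] -> [I,M] (invalidations this op: 0; running total: 1)
Op 8: C0 read [C0 read from I: others=['C1=M'] -> C0=S, others downsized to S] -> [S,S] (invalidations this op: 0; running total: 1)

Answer: 1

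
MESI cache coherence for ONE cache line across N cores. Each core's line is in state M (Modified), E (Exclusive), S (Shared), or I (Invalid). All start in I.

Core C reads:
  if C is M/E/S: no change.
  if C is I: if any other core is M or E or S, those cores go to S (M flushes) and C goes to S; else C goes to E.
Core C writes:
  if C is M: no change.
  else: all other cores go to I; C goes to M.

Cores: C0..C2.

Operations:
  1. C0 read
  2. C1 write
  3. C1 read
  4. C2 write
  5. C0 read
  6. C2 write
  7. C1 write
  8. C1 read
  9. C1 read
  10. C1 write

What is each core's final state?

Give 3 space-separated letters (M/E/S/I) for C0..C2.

Answer: I M I

Derivation:
Op 1: C0 read [C0 read from I: no other sharers -> C0=E (exclusive)] -> [E,I,I]
Op 2: C1 write [C1 write: invalidate ['C0=E'] -> C1=M] -> [I,M,I]
Op 3: C1 read [C1 read: already in M, no change] -> [I,M,I]
Op 4: C2 write [C2 write: invalidate ['C1=M'] -> C2=M] -> [I,I,M]
Op 5: C0 read [C0 read from I: others=['C2=M'] -> C0=S, others downsized to S] -> [S,I,S]
Op 6: C2 write [C2 write: invalidate ['C0=S'] -> C2=M] -> [I,I,M]
Op 7: C1 write [C1 write: invalidate ['C2=M'] -> C1=M] -> [I,M,I]
Op 8: C1 read [C1 read: already in M, no change] -> [I,M,I]
Op 9: C1 read [C1 read: already in M, no change] -> [I,M,I]
Op 10: C1 write [C1 write: already M (modified), no change] -> [I,M,I]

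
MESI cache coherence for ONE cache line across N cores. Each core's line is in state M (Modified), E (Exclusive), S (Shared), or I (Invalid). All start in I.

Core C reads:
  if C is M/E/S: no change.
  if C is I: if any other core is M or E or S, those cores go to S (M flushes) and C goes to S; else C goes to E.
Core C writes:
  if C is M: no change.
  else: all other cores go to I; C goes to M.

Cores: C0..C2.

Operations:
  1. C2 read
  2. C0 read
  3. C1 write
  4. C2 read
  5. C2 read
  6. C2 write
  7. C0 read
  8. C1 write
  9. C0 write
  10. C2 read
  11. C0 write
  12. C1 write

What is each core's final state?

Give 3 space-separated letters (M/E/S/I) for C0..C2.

Answer: I M I

Derivation:
Op 1: C2 read [C2 read from I: no other sharers -> C2=E (exclusive)] -> [I,I,E]
Op 2: C0 read [C0 read from I: others=['C2=E'] -> C0=S, others downsized to S] -> [S,I,S]
Op 3: C1 write [C1 write: invalidate ['C0=S', 'C2=S'] -> C1=M] -> [I,M,I]
Op 4: C2 read [C2 read from I: others=['C1=M'] -> C2=S, others downsized to S] -> [I,S,S]
Op 5: C2 read [C2 read: already in S, no change] -> [I,S,S]
Op 6: C2 write [C2 write: invalidate ['C1=S'] -> C2=M] -> [I,I,M]
Op 7: C0 read [C0 read from I: others=['C2=M'] -> C0=S, others downsized to S] -> [S,I,S]
Op 8: C1 write [C1 write: invalidate ['C0=S', 'C2=S'] -> C1=M] -> [I,M,I]
Op 9: C0 write [C0 write: invalidate ['C1=M'] -> C0=M] -> [M,I,I]
Op 10: C2 read [C2 read from I: others=['C0=M'] -> C2=S, others downsized to S] -> [S,I,S]
Op 11: C0 write [C0 write: invalidate ['C2=S'] -> C0=M] -> [M,I,I]
Op 12: C1 write [C1 write: invalidate ['C0=M'] -> C1=M] -> [I,M,I]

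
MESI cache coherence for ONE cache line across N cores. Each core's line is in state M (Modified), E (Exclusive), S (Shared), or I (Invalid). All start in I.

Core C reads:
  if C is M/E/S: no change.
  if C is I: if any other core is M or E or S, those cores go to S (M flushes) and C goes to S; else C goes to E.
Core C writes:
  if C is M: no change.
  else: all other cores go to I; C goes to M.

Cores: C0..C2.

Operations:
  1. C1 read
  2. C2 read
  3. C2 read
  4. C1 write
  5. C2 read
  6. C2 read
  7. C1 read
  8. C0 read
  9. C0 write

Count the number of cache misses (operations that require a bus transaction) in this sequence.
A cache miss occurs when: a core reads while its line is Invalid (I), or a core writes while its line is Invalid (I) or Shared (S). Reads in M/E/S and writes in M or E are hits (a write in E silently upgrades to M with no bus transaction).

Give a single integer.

Op 1: C1 read [C1 read from I: no other sharers -> C1=E (exclusive)] -> [I,E,I] [MISS #1: read from I]
Op 2: C2 read [C2 read from I: others=['C1=E'] -> C2=S, others downsized to S] -> [I,S,S] [MISS #2: read from I]
Op 3: C2 read [C2 read: already in S, no change] -> [I,S,S] [hit: read from S]
Op 4: C1 write [C1 write: invalidate ['C2=S'] -> C1=M] -> [I,M,I] [MISS #3: write from S]
Op 5: C2 read [C2 read from I: others=['C1=M'] -> C2=S, others downsized to S] -> [I,S,S] [MISS #4: read from I]
Op 6: C2 read [C2 read: already in S, no change] -> [I,S,S] [hit: read from S]
Op 7: C1 read [C1 read: already in S, no change] -> [I,S,S] [hit: read from S]
Op 8: C0 read [C0 read from I: others=['C1=S', 'C2=S'] -> C0=S, others downsized to S] -> [S,S,S] [MISS #5: read from I]
Op 9: C0 write [C0 write: invalidate ['C1=S', 'C2=S'] -> C0=M] -> [M,I,I] [MISS #6: write from S]

Answer: 6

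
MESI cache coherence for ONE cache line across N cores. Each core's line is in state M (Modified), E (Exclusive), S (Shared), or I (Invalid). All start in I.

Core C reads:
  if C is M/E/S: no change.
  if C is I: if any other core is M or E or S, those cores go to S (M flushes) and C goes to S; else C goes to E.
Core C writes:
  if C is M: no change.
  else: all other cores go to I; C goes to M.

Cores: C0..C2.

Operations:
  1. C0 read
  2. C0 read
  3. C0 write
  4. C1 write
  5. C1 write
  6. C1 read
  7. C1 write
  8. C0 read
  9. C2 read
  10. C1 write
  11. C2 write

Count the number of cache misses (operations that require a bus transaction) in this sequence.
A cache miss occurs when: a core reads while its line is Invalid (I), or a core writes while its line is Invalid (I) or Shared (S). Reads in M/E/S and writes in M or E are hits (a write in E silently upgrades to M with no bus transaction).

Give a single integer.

Answer: 6

Derivation:
Op 1: C0 read [C0 read from I: no other sharers -> C0=E (exclusive)] -> [E,I,I] [MISS #1: read from I]
Op 2: C0 read [C0 read: already in E, no change] -> [E,I,I] [hit: read from E]
Op 3: C0 write [C0 write: invalidate none -> C0=M] -> [M,I,I] [hit: write from E is a silent E->M upgrade, no bus transaction]
Op 4: C1 write [C1 write: invalidate ['C0=M'] -> C1=M] -> [I,M,I] [MISS #2: write from I]
Op 5: C1 write [C1 write: already M (modified), no change] -> [I,M,I] [hit: write from M]
Op 6: C1 read [C1 read: already in M, no change] -> [I,M,I] [hit: read from M]
Op 7: C1 write [C1 write: already M (modified), no change] -> [I,M,I] [hit: write from M]
Op 8: C0 read [C0 read from I: others=['C1=M'] -> C0=S, others downsized to S] -> [S,S,I] [MISS #3: read from I]
Op 9: C2 read [C2 read from I: others=['C0=S', 'C1=S'] -> C2=S, others downsized to S] -> [S,S,S] [MISS #4: read from I]
Op 10: C1 write [C1 write: invalidate ['C0=S', 'C2=S'] -> C1=M] -> [I,M,I] [MISS #5: write from S]
Op 11: C2 write [C2 write: invalidate ['C1=M'] -> C2=M] -> [I,I,M] [MISS #6: write from I]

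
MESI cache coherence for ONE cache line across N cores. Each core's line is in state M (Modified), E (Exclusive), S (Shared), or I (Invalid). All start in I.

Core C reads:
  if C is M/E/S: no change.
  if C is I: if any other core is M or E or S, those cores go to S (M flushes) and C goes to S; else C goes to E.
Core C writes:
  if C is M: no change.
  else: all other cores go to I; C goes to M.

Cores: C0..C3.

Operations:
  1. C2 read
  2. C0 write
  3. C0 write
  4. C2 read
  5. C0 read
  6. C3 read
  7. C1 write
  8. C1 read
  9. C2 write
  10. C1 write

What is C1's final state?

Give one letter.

Op 1: C2 read [C2 read from I: no other sharers -> C2=E (exclusive)] -> [I,I,E,I]
Op 2: C0 write [C0 write: invalidate ['C2=E'] -> C0=M] -> [M,I,I,I]
Op 3: C0 write [C0 write: already M (modified), no change] -> [M,I,I,I]
Op 4: C2 read [C2 read from I: others=['C0=M'] -> C2=S, others downsized to S] -> [S,I,S,I]
Op 5: C0 read [C0 read: already in S, no change] -> [S,I,S,I]
Op 6: C3 read [C3 read from I: others=['C0=S', 'C2=S'] -> C3=S, others downsized to S] -> [S,I,S,S]
Op 7: C1 write [C1 write: invalidate ['C0=S', 'C2=S', 'C3=S'] -> C1=M] -> [I,M,I,I]
Op 8: C1 read [C1 read: already in M, no change] -> [I,M,I,I]
Op 9: C2 write [C2 write: invalidate ['C1=M'] -> C2=M] -> [I,I,M,I]
Op 10: C1 write [C1 write: invalidate ['C2=M'] -> C1=M] -> [I,M,I,I]

Answer: M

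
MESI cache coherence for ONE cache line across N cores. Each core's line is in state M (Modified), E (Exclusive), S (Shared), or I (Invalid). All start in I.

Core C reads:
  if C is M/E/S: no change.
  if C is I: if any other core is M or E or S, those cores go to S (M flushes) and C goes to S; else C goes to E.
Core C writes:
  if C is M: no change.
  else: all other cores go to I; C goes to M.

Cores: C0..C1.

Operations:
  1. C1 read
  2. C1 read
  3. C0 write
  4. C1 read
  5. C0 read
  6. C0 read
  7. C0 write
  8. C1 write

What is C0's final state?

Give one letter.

Answer: I

Derivation:
Op 1: C1 read [C1 read from I: no other sharers -> C1=E (exclusive)] -> [I,E]
Op 2: C1 read [C1 read: already in E, no change] -> [I,E]
Op 3: C0 write [C0 write: invalidate ['C1=E'] -> C0=M] -> [M,I]
Op 4: C1 read [C1 read from I: others=['C0=M'] -> C1=S, others downsized to S] -> [S,S]
Op 5: C0 read [C0 read: already in S, no change] -> [S,S]
Op 6: C0 read [C0 read: already in S, no change] -> [S,S]
Op 7: C0 write [C0 write: invalidate ['C1=S'] -> C0=M] -> [M,I]
Op 8: C1 write [C1 write: invalidate ['C0=M'] -> C1=M] -> [I,M]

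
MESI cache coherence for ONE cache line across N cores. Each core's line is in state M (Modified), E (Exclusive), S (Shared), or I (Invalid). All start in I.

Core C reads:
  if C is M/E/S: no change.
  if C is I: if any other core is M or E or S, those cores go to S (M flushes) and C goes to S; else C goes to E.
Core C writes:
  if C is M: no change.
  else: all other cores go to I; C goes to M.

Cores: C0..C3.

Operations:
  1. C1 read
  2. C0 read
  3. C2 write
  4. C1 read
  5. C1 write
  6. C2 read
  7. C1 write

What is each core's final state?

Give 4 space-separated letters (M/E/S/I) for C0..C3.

Op 1: C1 read [C1 read from I: no other sharers -> C1=E (exclusive)] -> [I,E,I,I]
Op 2: C0 read [C0 read from I: others=['C1=E'] -> C0=S, others downsized to S] -> [S,S,I,I]
Op 3: C2 write [C2 write: invalidate ['C0=S', 'C1=S'] -> C2=M] -> [I,I,M,I]
Op 4: C1 read [C1 read from I: others=['C2=M'] -> C1=S, others downsized to S] -> [I,S,S,I]
Op 5: C1 write [C1 write: invalidate ['C2=S'] -> C1=M] -> [I,M,I,I]
Op 6: C2 read [C2 read from I: others=['C1=M'] -> C2=S, others downsized to S] -> [I,S,S,I]
Op 7: C1 write [C1 write: invalidate ['C2=S'] -> C1=M] -> [I,M,I,I]

Answer: I M I I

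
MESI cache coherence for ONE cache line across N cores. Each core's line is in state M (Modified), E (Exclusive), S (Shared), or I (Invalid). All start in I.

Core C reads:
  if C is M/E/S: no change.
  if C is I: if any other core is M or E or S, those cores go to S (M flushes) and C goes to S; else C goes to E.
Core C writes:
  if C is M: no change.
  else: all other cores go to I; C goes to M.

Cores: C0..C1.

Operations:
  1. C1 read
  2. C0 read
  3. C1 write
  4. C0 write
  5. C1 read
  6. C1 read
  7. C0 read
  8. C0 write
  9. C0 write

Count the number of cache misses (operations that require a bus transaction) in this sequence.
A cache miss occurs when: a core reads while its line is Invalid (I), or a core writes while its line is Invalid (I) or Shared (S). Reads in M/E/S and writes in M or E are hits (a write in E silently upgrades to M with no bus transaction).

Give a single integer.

Answer: 6

Derivation:
Op 1: C1 read [C1 read from I: no other sharers -> C1=E (exclusive)] -> [I,E] [MISS #1: read from I]
Op 2: C0 read [C0 read from I: others=['C1=E'] -> C0=S, others downsized to S] -> [S,S] [MISS #2: read from I]
Op 3: C1 write [C1 write: invalidate ['C0=S'] -> C1=M] -> [I,M] [MISS #3: write from S]
Op 4: C0 write [C0 write: invalidate ['C1=M'] -> C0=M] -> [M,I] [MISS #4: write from I]
Op 5: C1 read [C1 read from I: others=['C0=M'] -> C1=S, others downsized to S] -> [S,S] [MISS #5: read from I]
Op 6: C1 read [C1 read: already in S, no change] -> [S,S] [hit: read from S]
Op 7: C0 read [C0 read: already in S, no change] -> [S,S] [hit: read from S]
Op 8: C0 write [C0 write: invalidate ['C1=S'] -> C0=M] -> [M,I] [MISS #6: write from S]
Op 9: C0 write [C0 write: already M (modified), no change] -> [M,I] [hit: write from M]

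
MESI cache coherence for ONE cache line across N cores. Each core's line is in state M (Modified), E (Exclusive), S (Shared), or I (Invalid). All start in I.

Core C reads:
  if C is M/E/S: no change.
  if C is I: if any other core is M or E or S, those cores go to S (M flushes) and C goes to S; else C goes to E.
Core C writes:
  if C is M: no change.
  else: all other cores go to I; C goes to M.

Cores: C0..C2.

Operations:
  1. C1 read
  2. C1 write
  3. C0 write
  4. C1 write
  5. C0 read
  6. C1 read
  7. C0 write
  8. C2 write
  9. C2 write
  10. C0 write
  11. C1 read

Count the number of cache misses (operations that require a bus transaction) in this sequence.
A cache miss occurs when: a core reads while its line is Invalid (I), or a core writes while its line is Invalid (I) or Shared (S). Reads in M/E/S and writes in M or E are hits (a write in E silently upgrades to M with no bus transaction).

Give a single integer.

Op 1: C1 read [C1 read from I: no other sharers -> C1=E (exclusive)] -> [I,E,I] [MISS #1: read from I]
Op 2: C1 write [C1 write: invalidate none -> C1=M] -> [I,M,I] [hit: write from E is a silent E->M upgrade, no bus transaction]
Op 3: C0 write [C0 write: invalidate ['C1=M'] -> C0=M] -> [M,I,I] [MISS #2: write from I]
Op 4: C1 write [C1 write: invalidate ['C0=M'] -> C1=M] -> [I,M,I] [MISS #3: write from I]
Op 5: C0 read [C0 read from I: others=['C1=M'] -> C0=S, others downsized to S] -> [S,S,I] [MISS #4: read from I]
Op 6: C1 read [C1 read: already in S, no change] -> [S,S,I] [hit: read from S]
Op 7: C0 write [C0 write: invalidate ['C1=S'] -> C0=M] -> [M,I,I] [MISS #5: write from S]
Op 8: C2 write [C2 write: invalidate ['C0=M'] -> C2=M] -> [I,I,M] [MISS #6: write from I]
Op 9: C2 write [C2 write: already M (modified), no change] -> [I,I,M] [hit: write from M]
Op 10: C0 write [C0 write: invalidate ['C2=M'] -> C0=M] -> [M,I,I] [MISS #7: write from I]
Op 11: C1 read [C1 read from I: others=['C0=M'] -> C1=S, others downsized to S] -> [S,S,I] [MISS #8: read from I]

Answer: 8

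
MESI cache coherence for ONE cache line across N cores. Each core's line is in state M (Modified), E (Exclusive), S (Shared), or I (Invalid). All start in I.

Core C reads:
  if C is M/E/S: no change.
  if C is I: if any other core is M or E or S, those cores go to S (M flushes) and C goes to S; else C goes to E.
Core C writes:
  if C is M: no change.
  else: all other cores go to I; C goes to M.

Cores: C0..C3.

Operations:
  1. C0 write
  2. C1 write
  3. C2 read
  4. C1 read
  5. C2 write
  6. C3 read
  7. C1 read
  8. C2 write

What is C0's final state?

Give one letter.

Op 1: C0 write [C0 write: invalidate none -> C0=M] -> [M,I,I,I]
Op 2: C1 write [C1 write: invalidate ['C0=M'] -> C1=M] -> [I,M,I,I]
Op 3: C2 read [C2 read from I: others=['C1=M'] -> C2=S, others downsized to S] -> [I,S,S,I]
Op 4: C1 read [C1 read: already in S, no change] -> [I,S,S,I]
Op 5: C2 write [C2 write: invalidate ['C1=S'] -> C2=M] -> [I,I,M,I]
Op 6: C3 read [C3 read from I: others=['C2=M'] -> C3=S, others downsized to S] -> [I,I,S,S]
Op 7: C1 read [C1 read from I: others=['C2=S', 'C3=S'] -> C1=S, others downsized to S] -> [I,S,S,S]
Op 8: C2 write [C2 write: invalidate ['C1=S', 'C3=S'] -> C2=M] -> [I,I,M,I]

Answer: I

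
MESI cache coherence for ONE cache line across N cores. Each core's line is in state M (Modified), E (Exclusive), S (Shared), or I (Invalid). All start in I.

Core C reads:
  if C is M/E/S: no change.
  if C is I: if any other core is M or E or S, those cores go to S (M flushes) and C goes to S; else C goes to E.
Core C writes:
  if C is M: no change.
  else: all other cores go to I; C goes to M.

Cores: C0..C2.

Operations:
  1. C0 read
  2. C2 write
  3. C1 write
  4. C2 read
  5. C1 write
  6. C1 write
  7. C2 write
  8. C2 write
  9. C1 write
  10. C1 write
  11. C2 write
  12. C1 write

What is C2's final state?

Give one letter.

Answer: I

Derivation:
Op 1: C0 read [C0 read from I: no other sharers -> C0=E (exclusive)] -> [E,I,I]
Op 2: C2 write [C2 write: invalidate ['C0=E'] -> C2=M] -> [I,I,M]
Op 3: C1 write [C1 write: invalidate ['C2=M'] -> C1=M] -> [I,M,I]
Op 4: C2 read [C2 read from I: others=['C1=M'] -> C2=S, others downsized to S] -> [I,S,S]
Op 5: C1 write [C1 write: invalidate ['C2=S'] -> C1=M] -> [I,M,I]
Op 6: C1 write [C1 write: already M (modified), no change] -> [I,M,I]
Op 7: C2 write [C2 write: invalidate ['C1=M'] -> C2=M] -> [I,I,M]
Op 8: C2 write [C2 write: already M (modified), no change] -> [I,I,M]
Op 9: C1 write [C1 write: invalidate ['C2=M'] -> C1=M] -> [I,M,I]
Op 10: C1 write [C1 write: already M (modified), no change] -> [I,M,I]
Op 11: C2 write [C2 write: invalidate ['C1=M'] -> C2=M] -> [I,I,M]
Op 12: C1 write [C1 write: invalidate ['C2=M'] -> C1=M] -> [I,M,I]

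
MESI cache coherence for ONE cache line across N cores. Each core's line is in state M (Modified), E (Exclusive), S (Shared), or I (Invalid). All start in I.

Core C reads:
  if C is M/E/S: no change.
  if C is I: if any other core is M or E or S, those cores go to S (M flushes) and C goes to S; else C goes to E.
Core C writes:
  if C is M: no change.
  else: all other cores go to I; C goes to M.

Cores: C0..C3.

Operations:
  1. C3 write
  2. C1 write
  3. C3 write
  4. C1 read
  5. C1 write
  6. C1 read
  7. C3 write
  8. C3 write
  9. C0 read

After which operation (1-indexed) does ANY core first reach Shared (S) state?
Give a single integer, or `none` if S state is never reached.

Answer: 4

Derivation:
Op 1: C3 write [C3 write: invalidate none -> C3=M] -> [I,I,I,M]
Op 2: C1 write [C1 write: invalidate ['C3=M'] -> C1=M] -> [I,M,I,I]
Op 3: C3 write [C3 write: invalidate ['C1=M'] -> C3=M] -> [I,I,I,M]
Op 4: C1 read [C1 read from I: others=['C3=M'] -> C1=S, others downsized to S] -> [I,S,I,S]
  -> First S state at op 4; remaining ops need not be traced.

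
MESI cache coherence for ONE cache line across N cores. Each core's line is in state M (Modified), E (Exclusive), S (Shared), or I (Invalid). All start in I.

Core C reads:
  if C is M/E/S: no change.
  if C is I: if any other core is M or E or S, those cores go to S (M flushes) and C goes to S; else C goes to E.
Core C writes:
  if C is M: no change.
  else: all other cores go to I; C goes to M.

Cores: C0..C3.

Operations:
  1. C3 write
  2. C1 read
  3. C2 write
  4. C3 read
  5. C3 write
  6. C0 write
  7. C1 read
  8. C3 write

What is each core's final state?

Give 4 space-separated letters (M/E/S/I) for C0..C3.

Op 1: C3 write [C3 write: invalidate none -> C3=M] -> [I,I,I,M]
Op 2: C1 read [C1 read from I: others=['C3=M'] -> C1=S, others downsized to S] -> [I,S,I,S]
Op 3: C2 write [C2 write: invalidate ['C1=S', 'C3=S'] -> C2=M] -> [I,I,M,I]
Op 4: C3 read [C3 read from I: others=['C2=M'] -> C3=S, others downsized to S] -> [I,I,S,S]
Op 5: C3 write [C3 write: invalidate ['C2=S'] -> C3=M] -> [I,I,I,M]
Op 6: C0 write [C0 write: invalidate ['C3=M'] -> C0=M] -> [M,I,I,I]
Op 7: C1 read [C1 read from I: others=['C0=M'] -> C1=S, others downsized to S] -> [S,S,I,I]
Op 8: C3 write [C3 write: invalidate ['C0=S', 'C1=S'] -> C3=M] -> [I,I,I,M]

Answer: I I I M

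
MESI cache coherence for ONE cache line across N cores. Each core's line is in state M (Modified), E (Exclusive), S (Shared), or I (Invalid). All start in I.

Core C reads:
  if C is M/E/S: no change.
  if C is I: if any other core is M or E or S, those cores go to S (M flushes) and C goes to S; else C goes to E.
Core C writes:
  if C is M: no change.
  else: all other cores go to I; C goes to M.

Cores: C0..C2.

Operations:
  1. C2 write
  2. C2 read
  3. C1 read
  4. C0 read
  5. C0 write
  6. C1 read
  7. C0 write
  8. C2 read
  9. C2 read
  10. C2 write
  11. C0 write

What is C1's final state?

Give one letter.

Answer: I

Derivation:
Op 1: C2 write [C2 write: invalidate none -> C2=M] -> [I,I,M]
Op 2: C2 read [C2 read: already in M, no change] -> [I,I,M]
Op 3: C1 read [C1 read from I: others=['C2=M'] -> C1=S, others downsized to S] -> [I,S,S]
Op 4: C0 read [C0 read from I: others=['C1=S', 'C2=S'] -> C0=S, others downsized to S] -> [S,S,S]
Op 5: C0 write [C0 write: invalidate ['C1=S', 'C2=S'] -> C0=M] -> [M,I,I]
Op 6: C1 read [C1 read from I: others=['C0=M'] -> C1=S, others downsized to S] -> [S,S,I]
Op 7: C0 write [C0 write: invalidate ['C1=S'] -> C0=M] -> [M,I,I]
Op 8: C2 read [C2 read from I: others=['C0=M'] -> C2=S, others downsized to S] -> [S,I,S]
Op 9: C2 read [C2 read: already in S, no change] -> [S,I,S]
Op 10: C2 write [C2 write: invalidate ['C0=S'] -> C2=M] -> [I,I,M]
Op 11: C0 write [C0 write: invalidate ['C2=M'] -> C0=M] -> [M,I,I]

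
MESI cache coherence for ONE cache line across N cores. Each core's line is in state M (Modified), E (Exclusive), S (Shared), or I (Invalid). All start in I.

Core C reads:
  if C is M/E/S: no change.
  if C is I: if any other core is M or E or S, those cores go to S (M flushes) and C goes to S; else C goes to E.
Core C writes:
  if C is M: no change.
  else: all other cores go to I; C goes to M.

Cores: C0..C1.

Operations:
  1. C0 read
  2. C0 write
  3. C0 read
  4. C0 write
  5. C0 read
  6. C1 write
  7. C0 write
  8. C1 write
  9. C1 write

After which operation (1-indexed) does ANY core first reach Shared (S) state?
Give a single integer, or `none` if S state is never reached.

Answer: none

Derivation:
Op 1: C0 read [C0 read from I: no other sharers -> C0=E (exclusive)] -> [E,I]
Op 2: C0 write [C0 write: invalidate none -> C0=M] -> [M,I]
Op 3: C0 read [C0 read: already in M, no change] -> [M,I]
Op 4: C0 write [C0 write: already M (modified), no change] -> [M,I]
Op 5: C0 read [C0 read: already in M, no change] -> [M,I]
Op 6: C1 write [C1 write: invalidate ['C0=M'] -> C1=M] -> [I,M]
Op 7: C0 write [C0 write: invalidate ['C1=M'] -> C0=M] -> [M,I]
Op 8: C1 write [C1 write: invalidate ['C0=M'] -> C1=M] -> [I,M]
Op 9: C1 write [C1 write: already M (modified), no change] -> [I,M]
S state never reached in this sequence.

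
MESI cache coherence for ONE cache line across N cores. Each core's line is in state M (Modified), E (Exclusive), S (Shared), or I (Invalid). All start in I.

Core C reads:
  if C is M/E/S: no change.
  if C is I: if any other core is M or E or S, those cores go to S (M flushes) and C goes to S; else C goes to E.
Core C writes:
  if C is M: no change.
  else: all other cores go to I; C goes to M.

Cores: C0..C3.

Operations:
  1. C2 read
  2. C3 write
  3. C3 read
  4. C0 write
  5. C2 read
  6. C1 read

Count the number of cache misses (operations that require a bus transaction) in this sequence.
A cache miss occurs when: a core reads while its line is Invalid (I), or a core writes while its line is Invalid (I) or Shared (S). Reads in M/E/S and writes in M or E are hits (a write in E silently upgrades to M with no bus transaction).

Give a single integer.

Op 1: C2 read [C2 read from I: no other sharers -> C2=E (exclusive)] -> [I,I,E,I] [MISS #1: read from I]
Op 2: C3 write [C3 write: invalidate ['C2=E'] -> C3=M] -> [I,I,I,M] [MISS #2: write from I]
Op 3: C3 read [C3 read: already in M, no change] -> [I,I,I,M] [hit: read from M]
Op 4: C0 write [C0 write: invalidate ['C3=M'] -> C0=M] -> [M,I,I,I] [MISS #3: write from I]
Op 5: C2 read [C2 read from I: others=['C0=M'] -> C2=S, others downsized to S] -> [S,I,S,I] [MISS #4: read from I]
Op 6: C1 read [C1 read from I: others=['C0=S', 'C2=S'] -> C1=S, others downsized to S] -> [S,S,S,I] [MISS #5: read from I]

Answer: 5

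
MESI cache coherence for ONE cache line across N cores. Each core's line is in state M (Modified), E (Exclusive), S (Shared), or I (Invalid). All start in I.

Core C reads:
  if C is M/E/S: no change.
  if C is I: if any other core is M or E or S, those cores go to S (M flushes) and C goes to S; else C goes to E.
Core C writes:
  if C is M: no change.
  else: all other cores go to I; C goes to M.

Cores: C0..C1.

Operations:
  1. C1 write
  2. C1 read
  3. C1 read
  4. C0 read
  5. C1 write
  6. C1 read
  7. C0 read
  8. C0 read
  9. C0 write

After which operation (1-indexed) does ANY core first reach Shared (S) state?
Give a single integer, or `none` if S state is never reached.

Op 1: C1 write [C1 write: invalidate none -> C1=M] -> [I,M]
Op 2: C1 read [C1 read: already in M, no change] -> [I,M]
Op 3: C1 read [C1 read: already in M, no change] -> [I,M]
Op 4: C0 read [C0 read from I: others=['C1=M'] -> C0=S, others downsized to S] -> [S,S]
  -> First S state at op 4; remaining ops need not be traced.

Answer: 4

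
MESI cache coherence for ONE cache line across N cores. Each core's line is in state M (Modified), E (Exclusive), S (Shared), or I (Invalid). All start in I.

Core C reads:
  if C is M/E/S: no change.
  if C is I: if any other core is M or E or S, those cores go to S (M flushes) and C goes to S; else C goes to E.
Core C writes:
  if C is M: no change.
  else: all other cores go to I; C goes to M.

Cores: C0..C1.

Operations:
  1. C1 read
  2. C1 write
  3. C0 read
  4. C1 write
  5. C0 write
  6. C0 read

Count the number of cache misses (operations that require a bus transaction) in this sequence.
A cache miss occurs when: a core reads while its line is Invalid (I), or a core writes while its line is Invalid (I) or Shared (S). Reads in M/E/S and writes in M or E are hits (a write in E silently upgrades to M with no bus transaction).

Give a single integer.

Op 1: C1 read [C1 read from I: no other sharers -> C1=E (exclusive)] -> [I,E] [MISS #1: read from I]
Op 2: C1 write [C1 write: invalidate none -> C1=M] -> [I,M] [hit: write from E is a silent E->M upgrade, no bus transaction]
Op 3: C0 read [C0 read from I: others=['C1=M'] -> C0=S, others downsized to S] -> [S,S] [MISS #2: read from I]
Op 4: C1 write [C1 write: invalidate ['C0=S'] -> C1=M] -> [I,M] [MISS #3: write from S]
Op 5: C0 write [C0 write: invalidate ['C1=M'] -> C0=M] -> [M,I] [MISS #4: write from I]
Op 6: C0 read [C0 read: already in M, no change] -> [M,I] [hit: read from M]

Answer: 4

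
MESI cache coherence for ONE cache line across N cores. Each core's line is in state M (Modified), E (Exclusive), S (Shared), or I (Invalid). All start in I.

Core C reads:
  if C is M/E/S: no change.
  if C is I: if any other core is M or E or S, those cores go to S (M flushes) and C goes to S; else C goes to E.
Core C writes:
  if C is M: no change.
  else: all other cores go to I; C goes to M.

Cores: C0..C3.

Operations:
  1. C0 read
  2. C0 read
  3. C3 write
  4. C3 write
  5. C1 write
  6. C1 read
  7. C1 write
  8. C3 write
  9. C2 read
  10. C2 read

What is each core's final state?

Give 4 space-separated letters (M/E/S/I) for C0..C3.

Answer: I I S S

Derivation:
Op 1: C0 read [C0 read from I: no other sharers -> C0=E (exclusive)] -> [E,I,I,I]
Op 2: C0 read [C0 read: already in E, no change] -> [E,I,I,I]
Op 3: C3 write [C3 write: invalidate ['C0=E'] -> C3=M] -> [I,I,I,M]
Op 4: C3 write [C3 write: already M (modified), no change] -> [I,I,I,M]
Op 5: C1 write [C1 write: invalidate ['C3=M'] -> C1=M] -> [I,M,I,I]
Op 6: C1 read [C1 read: already in M, no change] -> [I,M,I,I]
Op 7: C1 write [C1 write: already M (modified), no change] -> [I,M,I,I]
Op 8: C3 write [C3 write: invalidate ['C1=M'] -> C3=M] -> [I,I,I,M]
Op 9: C2 read [C2 read from I: others=['C3=M'] -> C2=S, others downsized to S] -> [I,I,S,S]
Op 10: C2 read [C2 read: already in S, no change] -> [I,I,S,S]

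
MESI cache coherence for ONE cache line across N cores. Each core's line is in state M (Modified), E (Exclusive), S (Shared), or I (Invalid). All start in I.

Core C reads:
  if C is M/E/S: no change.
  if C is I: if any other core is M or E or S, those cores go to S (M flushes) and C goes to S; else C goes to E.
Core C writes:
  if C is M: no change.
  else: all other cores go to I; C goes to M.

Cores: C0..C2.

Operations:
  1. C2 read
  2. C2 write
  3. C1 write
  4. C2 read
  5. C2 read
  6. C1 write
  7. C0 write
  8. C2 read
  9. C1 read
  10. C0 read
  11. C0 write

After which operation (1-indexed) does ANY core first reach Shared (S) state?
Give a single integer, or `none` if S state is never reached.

Op 1: C2 read [C2 read from I: no other sharers -> C2=E (exclusive)] -> [I,I,E]
Op 2: C2 write [C2 write: invalidate none -> C2=M] -> [I,I,M]
Op 3: C1 write [C1 write: invalidate ['C2=M'] -> C1=M] -> [I,M,I]
Op 4: C2 read [C2 read from I: others=['C1=M'] -> C2=S, others downsized to S] -> [I,S,S]
  -> First S state at op 4; remaining ops need not be traced.

Answer: 4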